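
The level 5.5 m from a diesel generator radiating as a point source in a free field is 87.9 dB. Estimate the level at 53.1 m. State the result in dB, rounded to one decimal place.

68.2 dB

Spherical spreading from a point source gives a 20·log₁₀(r₂/r₁) drop.
L₂ = 87.9 − 20·log₁₀(53.1/5.5) = 87.9 − 19.695 = 68.21 dB.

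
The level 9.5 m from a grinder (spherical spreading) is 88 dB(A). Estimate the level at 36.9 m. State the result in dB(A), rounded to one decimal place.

76.2 dB(A)

Point-source attenuation: ΔL = 20·log₁₀(r₂/r₁) = 20·log₁₀(36.9/9.5) = 11.786 dB.
L₂ = 88 − 20·log₁₀(36.9/9.5) = 88 − 11.786 = 76.21 dB(A).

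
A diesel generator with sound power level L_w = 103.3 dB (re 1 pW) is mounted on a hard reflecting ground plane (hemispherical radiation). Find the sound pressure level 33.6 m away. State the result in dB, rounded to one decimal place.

64.8 dB

The power spreads over a hemisphere of area 2π·r², so L_p = L_w − 10·log₁₀(2π·r²).
2π·r² = 7093 m², 10·log₁₀ of that is 38.509 dB.
L_p = 103.3 − 38.509 = 64.79 dB.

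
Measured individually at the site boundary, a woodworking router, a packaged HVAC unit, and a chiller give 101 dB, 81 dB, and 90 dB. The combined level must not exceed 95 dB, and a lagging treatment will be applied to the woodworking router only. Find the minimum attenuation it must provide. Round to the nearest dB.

8 dB

The untreated sources together contribute 10^(81/10) + 10^(90/10) = 1.126e+09, i.e. 90.51 dB.
The limit corresponds to 10^(95/10) = 3.162e+09; subtracting the fixed part leaves 2.036e+09 for the woodworking router, i.e. 93.09 dB.
Required insertion loss = 101 − 93.09 = 7.91 dB.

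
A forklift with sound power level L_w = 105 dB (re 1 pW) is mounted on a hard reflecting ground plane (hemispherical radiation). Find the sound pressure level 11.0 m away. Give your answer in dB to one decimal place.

76.2 dB

The power spreads over a hemisphere of area 2π·r², so L_p = L_w − 10·log₁₀(2π·r²).
2π·r² = 760.3 m², 10·log₁₀ of that is 28.810 dB.
L_p = 105 − 28.810 = 76.19 dB.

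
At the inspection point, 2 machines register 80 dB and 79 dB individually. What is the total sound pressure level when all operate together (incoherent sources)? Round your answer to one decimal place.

Incoherent sources combine by intensity addition: L_total = 10·log₁₀(Σ 10^(L_i/10)).
Σ 10^(L/10) = 10^(80/10) + 10^(79/10) = 1.794e+08.
L_total = 10·log₁₀(1.794e+08) = 82.54 dB.

82.5 dB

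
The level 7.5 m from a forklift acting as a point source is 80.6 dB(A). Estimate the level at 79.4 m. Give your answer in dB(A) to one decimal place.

60.1 dB(A)

Spherical spreading from a point source gives a 20·log₁₀(r₂/r₁) drop.
L₂ = 80.6 − 20·log₁₀(79.4/7.5) = 80.6 − 20.495 = 60.10 dB(A).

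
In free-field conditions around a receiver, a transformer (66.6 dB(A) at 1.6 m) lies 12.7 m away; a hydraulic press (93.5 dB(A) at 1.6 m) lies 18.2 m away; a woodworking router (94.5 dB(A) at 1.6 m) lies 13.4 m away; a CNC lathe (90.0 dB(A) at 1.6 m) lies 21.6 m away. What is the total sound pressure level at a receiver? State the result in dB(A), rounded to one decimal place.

Apply inverse-square spreading to bring every level to the receiver, then sum 10^(L/10).
transformer: 66.6 − 20·log₁₀(12.7/1.6) = 66.6 − 17.99 = 48.61 dB(A).
hydraulic press: 93.5 − 20·log₁₀(18.2/1.6) = 93.5 − 21.12 = 72.38 dB(A).
woodworking router: 94.5 − 20·log₁₀(13.4/1.6) = 94.5 − 18.46 = 76.04 dB(A).
CNC lathe: 90.0 − 20·log₁₀(21.6/1.6) = 90.0 − 22.61 = 67.39 dB(A).
Σ 10^(L/10) = 6.304e+07 → L_total = 10·log₁₀(6.304e+07) = 78.00 dB(A).

78.0 dB(A)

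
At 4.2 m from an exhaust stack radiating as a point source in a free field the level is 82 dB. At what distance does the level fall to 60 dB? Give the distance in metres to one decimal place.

The 22.0 dB drop corresponds to a distance ratio of 10^(22.0/20) for a point source.
r₂ = 4.2·10^((82−60)/20) = 4.2·10^(22.0/20) = 52.87 m.

52.9 m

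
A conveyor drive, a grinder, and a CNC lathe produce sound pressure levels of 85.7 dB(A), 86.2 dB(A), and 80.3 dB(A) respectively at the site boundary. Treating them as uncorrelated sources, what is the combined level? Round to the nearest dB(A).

Incoherent sources combine by intensity addition: L_total = 10·log₁₀(Σ 10^(L_i/10)).
Σ 10^(L/10) = 10^(85.7/10) + 10^(86.2/10) + 10^(80.3/10) = 8.956e+08.
L_total = 10·log₁₀(8.956e+08) = 89.52 dB(A).

90 dB(A)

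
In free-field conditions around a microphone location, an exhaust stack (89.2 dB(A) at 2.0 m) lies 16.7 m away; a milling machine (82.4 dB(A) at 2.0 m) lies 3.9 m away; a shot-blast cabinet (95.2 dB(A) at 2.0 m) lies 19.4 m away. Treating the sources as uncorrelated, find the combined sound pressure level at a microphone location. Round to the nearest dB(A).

Propagate each source to the receiver with L = L_ref − 20·log₁₀(r/r_ref), then add intensities.
exhaust stack: 89.2 − 20·log₁₀(16.7/2.0) = 89.2 − 18.43 = 70.77 dB(A).
milling machine: 82.4 − 20·log₁₀(3.9/2.0) = 82.4 − 5.80 = 76.60 dB(A).
shot-blast cabinet: 95.2 − 20·log₁₀(19.4/2.0) = 95.2 − 19.74 = 75.46 dB(A).
Σ 10^(L/10) = 9.282e+07 → L_total = 10·log₁₀(9.282e+07) = 79.68 dB(A).

80 dB(A)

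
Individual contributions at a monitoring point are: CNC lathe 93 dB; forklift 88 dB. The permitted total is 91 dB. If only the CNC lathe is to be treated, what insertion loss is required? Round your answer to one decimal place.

5.0 dB

Fixed contribution from the other source: Σ 10^(L/10) = 10^(88/10) = 6.310e+08 (88.00 dB).
The limit corresponds to 10^(91/10) = 1.259e+09; subtracting the fixed part leaves 6.280e+08 for the CNC lathe, i.e. 87.98 dB.
Required insertion loss = 93 − 87.98 = 5.02 dB.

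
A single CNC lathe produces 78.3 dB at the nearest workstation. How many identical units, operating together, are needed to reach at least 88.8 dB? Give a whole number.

12

The shortfall is 88.8 − 78.3 = 10.5 dB, and N units add 10·log₁₀ N, so need 10·log₁₀ N ≥ 10.5.
N ≥ 10^(10.5/10) = 11.220, so N = 12.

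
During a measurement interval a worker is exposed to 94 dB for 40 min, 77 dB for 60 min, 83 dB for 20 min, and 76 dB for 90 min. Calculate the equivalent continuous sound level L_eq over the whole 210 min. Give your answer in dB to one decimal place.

L_eq = 10·log₁₀[(1/T)·Σ tᵢ·10^(Lᵢ/10)] with T = 210 min.
Σ tᵢ·10^(Lᵢ/10) = 40·10^(94/10) + 60·10^(77/10) + 20·10^(83/10) + 90·10^(76/10) = 1.111e+11.
L_eq = 10·log₁₀(1.111e+11/210) = 87.23 dB.

87.2 dB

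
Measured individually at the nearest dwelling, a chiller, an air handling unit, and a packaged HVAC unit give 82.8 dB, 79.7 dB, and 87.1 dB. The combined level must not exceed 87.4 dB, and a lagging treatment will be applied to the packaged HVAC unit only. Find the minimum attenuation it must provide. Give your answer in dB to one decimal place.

The untreated sources together contribute 10^(82.8/10) + 10^(79.7/10) = 2.839e+08, i.e. 84.53 dB.
The limit corresponds to 10^(87.4/10) = 5.495e+08; subtracting the fixed part leaves 2.657e+08 for the packaged HVAC unit, i.e. 84.24 dB.
So the packaged HVAC unit must be reduced from 87.1 to 84.24 dB: IL = 2.86 dB.

2.9 dB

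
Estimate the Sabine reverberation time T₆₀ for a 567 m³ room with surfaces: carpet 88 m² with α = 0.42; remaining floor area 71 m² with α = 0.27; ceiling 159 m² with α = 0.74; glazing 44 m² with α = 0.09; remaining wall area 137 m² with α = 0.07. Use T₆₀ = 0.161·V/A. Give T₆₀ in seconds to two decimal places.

Total absorption A = 88·0.42 + 71·0.27 + 159·0.74 + 44·0.09 + 137·0.07 = 187.34 m² sabins.
T₆₀ = 0.161 × 567 / 187.34 = 0.487 s.

0.49 s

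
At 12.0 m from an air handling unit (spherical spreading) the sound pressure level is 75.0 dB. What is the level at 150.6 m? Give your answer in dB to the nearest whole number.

53 dB

For a point source, L₂ = L₁ − 20·log₁₀(r₂/r₁).
L₂ = 75.0 − 20·log₁₀(150.6/12.0) = 75.0 − 21.973 = 53.03 dB.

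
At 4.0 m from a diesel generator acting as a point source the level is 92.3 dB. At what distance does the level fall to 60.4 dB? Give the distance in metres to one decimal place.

The 31.9 dB drop corresponds to a distance ratio of 10^(31.9/20) for a point source.
r₂ = 4.0·10^((92.3−60.4)/20) = 4.0·10^(31.9/20) = 157.42 m.

157.4 m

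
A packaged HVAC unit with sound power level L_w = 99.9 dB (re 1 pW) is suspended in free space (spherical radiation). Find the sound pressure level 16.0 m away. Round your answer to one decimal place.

Free-field spherical radiation: L_p = L_w − 10·log₁₀(4π·r²), r = 16.0 m.
4π·r² = 3217 m², 10·log₁₀ of that is 35.074 dB.
L_p = 99.9 − 35.074 = 64.83 dB.

64.8 dB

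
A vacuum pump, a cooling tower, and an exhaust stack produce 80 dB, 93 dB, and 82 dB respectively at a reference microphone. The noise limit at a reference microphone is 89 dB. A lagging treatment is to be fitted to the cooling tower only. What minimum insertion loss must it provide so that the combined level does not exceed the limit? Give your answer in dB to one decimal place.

5.7 dB

Everything except the cooling tower sums to 10^(80/10) + 10^(82/10) = 2.585e+08 in linear terms, 84.12 dB.
To meet 89 dB overall, the treated cooling tower may contribute at most 10^(89/10) − 2.585e+08 = 5.358e+08, i.e. 87.29 dB.
So the cooling tower must be reduced from 93 to 87.29 dB: IL = 5.71 dB.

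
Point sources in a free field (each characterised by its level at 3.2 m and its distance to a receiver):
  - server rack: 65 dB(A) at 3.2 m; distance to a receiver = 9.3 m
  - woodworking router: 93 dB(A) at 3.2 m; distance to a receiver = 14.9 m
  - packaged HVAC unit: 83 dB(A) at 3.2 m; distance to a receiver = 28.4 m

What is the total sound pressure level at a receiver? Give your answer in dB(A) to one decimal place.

First find each source's level at the receiver (point-source: −20·log₁₀(r/r_ref)), then combine on an intensity basis.
server rack: 65 − 20·log₁₀(9.3/3.2) = 65 − 9.27 = 55.73 dB(A).
woodworking router: 93 − 20·log₁₀(14.9/3.2) = 93 − 13.36 = 79.64 dB(A).
packaged HVAC unit: 83 − 20·log₁₀(28.4/3.2) = 83 − 18.96 = 64.04 dB(A).
Σ 10^(L/10) = 9.494e+07 → L_total = 10·log₁₀(9.494e+07) = 79.77 dB(A).

79.8 dB(A)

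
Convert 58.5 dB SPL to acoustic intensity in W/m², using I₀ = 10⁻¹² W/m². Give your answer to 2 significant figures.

I/I₀ = 10^(58.5/10) = 7.079e+05, so I = 7.079e+05 × 10⁻¹² W/m².

7.1e-07 W/m²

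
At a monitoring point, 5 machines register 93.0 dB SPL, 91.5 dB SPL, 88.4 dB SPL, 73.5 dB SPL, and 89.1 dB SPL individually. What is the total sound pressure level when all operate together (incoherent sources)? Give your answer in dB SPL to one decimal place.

Incoherent sources combine by intensity addition: L_total = 10·log₁₀(Σ 10^(L_i/10)).
Σ 10^(L/10) = 10^(93.0/10) + 10^(91.5/10) + 10^(88.4/10) + 10^(73.5/10) + 10^(89.1/10) = 4.935e+09.
L_total = 10·log₁₀(4.935e+09) = 96.93 dB SPL.

96.9 dB SPL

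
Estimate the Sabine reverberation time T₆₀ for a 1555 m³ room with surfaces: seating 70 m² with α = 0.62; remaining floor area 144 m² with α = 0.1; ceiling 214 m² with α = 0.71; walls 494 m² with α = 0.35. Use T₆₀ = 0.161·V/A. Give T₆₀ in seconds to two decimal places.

A = Σ Sᵢαᵢ = 70·0.62 + 144·0.1 + 214·0.71 + 494·0.35 = 382.64 m².
T₆₀ = 0.161 × 1555 / 382.64 = 0.654 s.

0.65 s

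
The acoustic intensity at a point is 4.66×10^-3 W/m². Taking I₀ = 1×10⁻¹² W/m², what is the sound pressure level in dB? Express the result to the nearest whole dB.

97 dB

Dividing by I₀ shifts the exponent by 12: I/I₀ = 4.66×10^9.
L = 10·(0.6684 + 9) = 96.68 dB.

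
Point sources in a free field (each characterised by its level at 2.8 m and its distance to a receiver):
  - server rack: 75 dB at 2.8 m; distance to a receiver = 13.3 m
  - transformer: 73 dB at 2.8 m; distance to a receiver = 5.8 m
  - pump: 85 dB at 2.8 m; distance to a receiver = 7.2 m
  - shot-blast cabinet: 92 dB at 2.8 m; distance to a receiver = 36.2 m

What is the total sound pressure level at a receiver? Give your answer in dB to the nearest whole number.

78 dB

Apply inverse-square spreading to bring every level to the receiver, then sum 10^(L/10).
server rack: 75 − 20·log₁₀(13.3/2.8) = 75 − 13.53 = 61.47 dB.
transformer: 73 − 20·log₁₀(5.8/2.8) = 73 − 6.33 = 66.67 dB.
pump: 85 − 20·log₁₀(7.2/2.8) = 85 − 8.20 = 76.80 dB.
shot-blast cabinet: 92 − 20·log₁₀(36.2/2.8) = 92 − 22.23 = 69.77 dB.
Σ 10^(L/10) = 6.336e+07 → L_total = 10·log₁₀(6.336e+07) = 78.02 dB.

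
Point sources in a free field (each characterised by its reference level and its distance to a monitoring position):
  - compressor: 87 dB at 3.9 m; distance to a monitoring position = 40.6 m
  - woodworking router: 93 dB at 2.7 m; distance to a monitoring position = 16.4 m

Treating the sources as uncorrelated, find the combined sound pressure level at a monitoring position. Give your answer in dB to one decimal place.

77.7 dB

Propagate each source to the receiver with L = L_ref − 20·log₁₀(r/r_ref), then add intensities.
compressor: 87 − 20·log₁₀(40.6/3.9) = 87 − 20.35 = 66.65 dB.
woodworking router: 93 − 20·log₁₀(16.4/2.7) = 93 − 15.67 = 77.33 dB.
Σ 10^(L/10) = 5.871e+07 → L_total = 10·log₁₀(5.871e+07) = 77.69 dB.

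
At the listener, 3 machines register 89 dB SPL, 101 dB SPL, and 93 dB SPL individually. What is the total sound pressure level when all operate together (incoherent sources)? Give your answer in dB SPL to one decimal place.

101.9 dB SPL

For uncorrelated sources the intensities add, so convert each level to linear form, sum, and take 10·log₁₀ of the total.
Σ 10^(L/10) = 10^(89/10) + 10^(101/10) + 10^(93/10) = 1.538e+10.
L_total = 10·log₁₀(1.538e+10) = 101.87 dB SPL.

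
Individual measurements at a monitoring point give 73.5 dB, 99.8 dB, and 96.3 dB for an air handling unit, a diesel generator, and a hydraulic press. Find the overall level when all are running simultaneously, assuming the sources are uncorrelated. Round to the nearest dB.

For uncorrelated sources the intensities add, so convert each level to linear form, sum, and take 10·log₁₀ of the total.
Σ 10^(L/10) = 10^(73.5/10) + 10^(99.8/10) + 10^(96.3/10) = 1.384e+10.
L_total = 10·log₁₀(1.384e+10) = 101.41 dB.

101 dB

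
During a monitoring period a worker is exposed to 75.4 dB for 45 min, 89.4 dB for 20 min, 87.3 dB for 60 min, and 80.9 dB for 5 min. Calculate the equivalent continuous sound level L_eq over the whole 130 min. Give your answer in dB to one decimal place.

L_eq = 10·log₁₀[(1/T)·Σ tᵢ·10^(Lᵢ/10)] with T = 130 min.
Σ tᵢ·10^(Lᵢ/10) = 45·10^(75.4/10) + 20·10^(89.4/10) + 60·10^(87.3/10) + 5·10^(80.9/10) = 5.182e+10.
L_eq = 10·log₁₀(5.182e+10/130) = 86.01 dB.

86.0 dB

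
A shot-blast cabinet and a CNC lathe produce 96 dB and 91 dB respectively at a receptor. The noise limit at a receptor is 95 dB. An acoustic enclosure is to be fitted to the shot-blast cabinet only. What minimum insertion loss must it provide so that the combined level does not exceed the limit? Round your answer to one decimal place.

Everything except the shot-blast cabinet sums to 10^(91/10) = 1.259e+09 in linear terms, 91.00 dB.
To meet 95 dB overall, the treated shot-blast cabinet may contribute at most 10^(95/10) − 1.259e+09 = 1.903e+09, i.e. 92.80 dB.
So the shot-blast cabinet must be reduced from 96 to 92.80 dB: IL = 3.20 dB.

3.2 dB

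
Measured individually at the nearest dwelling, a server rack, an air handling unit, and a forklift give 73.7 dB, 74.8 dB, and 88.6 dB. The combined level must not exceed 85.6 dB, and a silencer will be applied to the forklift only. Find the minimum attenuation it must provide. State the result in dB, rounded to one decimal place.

3.7 dB

The untreated sources together contribute 10^(73.7/10) + 10^(74.8/10) = 5.364e+07, i.e. 77.30 dB.
To meet 85.6 dB overall, the treated forklift may contribute at most 10^(85.6/10) − 5.364e+07 = 3.094e+08, i.e. 84.91 dB.
So the forklift must be reduced from 88.6 to 84.91 dB: IL = 3.69 dB.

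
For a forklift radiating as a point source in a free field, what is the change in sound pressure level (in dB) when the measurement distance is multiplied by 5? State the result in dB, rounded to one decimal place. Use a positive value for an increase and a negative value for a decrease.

With spherical spreading the level changes by −20·log₁₀(r₂/r₁).
ΔL = −20·log₁₀(5) = -13.98 dB.

-14.0 dB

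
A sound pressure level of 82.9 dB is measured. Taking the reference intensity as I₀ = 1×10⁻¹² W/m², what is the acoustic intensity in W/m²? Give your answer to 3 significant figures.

0.000195 W/m²

I = I₀·10^(L/10) = 10⁻¹² × 10^(82.9/10) = 10^(-3.710).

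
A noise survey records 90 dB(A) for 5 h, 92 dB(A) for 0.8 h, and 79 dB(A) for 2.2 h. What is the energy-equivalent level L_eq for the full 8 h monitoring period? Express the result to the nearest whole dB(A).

Weight each interval's intensity by its duration and average over T = 8 h:
Σ tᵢ·10^(Lᵢ/10) = 5·10^(90/10) + 0.8·10^(92/10) + 2.2·10^(79/10) = 6.443e+09.
L_eq = 10·log₁₀(6.443e+09/8) = 89.06 dB(A).

89 dB(A)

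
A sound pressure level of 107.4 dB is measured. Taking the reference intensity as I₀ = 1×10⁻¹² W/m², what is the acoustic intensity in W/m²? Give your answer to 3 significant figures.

0.0550 W/m²

I/I₀ = 10^(107.4/10) = 5.495e+10, so I = 5.495e+10 × 10⁻¹² W/m².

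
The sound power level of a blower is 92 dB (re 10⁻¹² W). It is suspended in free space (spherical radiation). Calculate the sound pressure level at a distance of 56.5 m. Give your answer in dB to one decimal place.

46.0 dB

Free-field spherical radiation: L_p = L_w − 10·log₁₀(4π·r²), r = 56.5 m.
4π·r² = 4.011e+04 m², 10·log₁₀ of that is 46.033 dB.
L_p = 92 − 46.033 = 45.97 dB.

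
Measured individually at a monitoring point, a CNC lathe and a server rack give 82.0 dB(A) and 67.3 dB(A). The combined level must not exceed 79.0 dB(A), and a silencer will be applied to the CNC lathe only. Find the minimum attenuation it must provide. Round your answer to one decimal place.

3.3 dB

Fixed contribution from the other source: Σ 10^(L/10) = 10^(67.3/10) = 5.370e+06 (67.30 dB(A)).
The limit corresponds to 10^(79.0/10) = 7.943e+07; subtracting the fixed part leaves 7.406e+07 for the CNC lathe, i.e. 78.70 dB(A).
So the CNC lathe must be reduced from 82.0 to 78.70 dB(A): IL = 3.30 dB.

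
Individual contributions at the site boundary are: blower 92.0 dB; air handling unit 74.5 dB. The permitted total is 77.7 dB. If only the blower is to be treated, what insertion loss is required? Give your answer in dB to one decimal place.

Fixed contribution from the other source: Σ 10^(L/10) = 10^(74.5/10) = 2.818e+07 (74.50 dB).
The limit corresponds to 10^(77.7/10) = 5.888e+07; subtracting the fixed part leaves 3.070e+07 for the blower, i.e. 74.87 dB.
Required insertion loss = 92.0 − 74.87 = 17.13 dB.

17.1 dB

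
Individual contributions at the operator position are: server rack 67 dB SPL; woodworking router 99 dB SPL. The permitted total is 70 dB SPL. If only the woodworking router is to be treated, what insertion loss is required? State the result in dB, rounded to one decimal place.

32.0 dB

The untreated sources together contribute 10^(67/10) = 5.012e+06, i.e. 67.00 dB SPL.
To meet 70 dB SPL overall, the treated woodworking router may contribute at most 10^(70/10) − 5.012e+06 = 4.988e+06, i.e. 66.98 dB SPL.
Required insertion loss = 99 − 66.98 = 32.02 dB.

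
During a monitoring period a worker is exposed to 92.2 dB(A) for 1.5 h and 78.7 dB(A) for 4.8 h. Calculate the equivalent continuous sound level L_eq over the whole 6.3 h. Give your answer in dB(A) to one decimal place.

86.5 dB(A)

Weight each interval's intensity by its duration and average over T = 6.3 h:
Σ tᵢ·10^(Lᵢ/10) = 1.5·10^(92.2/10) + 4.8·10^(78.7/10) = 2.845e+09.
L_eq = 10·log₁₀(2.845e+09/6.3) = 86.55 dB(A).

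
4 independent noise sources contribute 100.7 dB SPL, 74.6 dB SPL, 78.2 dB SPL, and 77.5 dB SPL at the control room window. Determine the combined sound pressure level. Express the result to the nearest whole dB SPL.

101 dB SPL

For uncorrelated sources the intensities add, so convert each level to linear form, sum, and take 10·log₁₀ of the total.
Σ 10^(L/10) = 10^(100.7/10) + 10^(74.6/10) + 10^(78.2/10) + 10^(77.5/10) = 1.190e+10.
L_total = 10·log₁₀(1.190e+10) = 100.76 dB SPL.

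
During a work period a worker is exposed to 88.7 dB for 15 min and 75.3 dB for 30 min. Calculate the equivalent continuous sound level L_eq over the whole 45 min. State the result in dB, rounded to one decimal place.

84.3 dB

L_eq = 10·log₁₀[(1/T)·Σ tᵢ·10^(Lᵢ/10)] with T = 45 min.
Σ tᵢ·10^(Lᵢ/10) = 15·10^(88.7/10) + 30·10^(75.3/10) = 1.214e+10.
L_eq = 10·log₁₀(1.214e+10/45) = 84.31 dB.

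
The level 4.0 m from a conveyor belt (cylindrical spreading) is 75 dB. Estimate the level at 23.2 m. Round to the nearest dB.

67 dB

For a line source, L₂ = L₁ − 10·log₁₀(r₂/r₁).
L₂ = 75 − 10·log₁₀(23.2/4.0) = 75 − 7.634 = 67.37 dB.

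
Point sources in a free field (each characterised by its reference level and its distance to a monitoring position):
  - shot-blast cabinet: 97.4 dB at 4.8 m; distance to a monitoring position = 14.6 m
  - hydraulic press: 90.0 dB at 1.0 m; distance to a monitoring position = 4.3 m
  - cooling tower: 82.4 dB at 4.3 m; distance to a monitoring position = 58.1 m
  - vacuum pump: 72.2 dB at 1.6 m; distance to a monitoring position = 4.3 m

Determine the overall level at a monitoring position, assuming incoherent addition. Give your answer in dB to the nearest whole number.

Propagate each source to the receiver with L = L_ref − 20·log₁₀(r/r_ref), then add intensities.
shot-blast cabinet: 97.4 − 20·log₁₀(14.6/4.8) = 97.4 − 9.66 = 87.74 dB.
hydraulic press: 90.0 − 20·log₁₀(4.3/1.0) = 90.0 − 12.67 = 77.33 dB.
cooling tower: 82.4 − 20·log₁₀(58.1/4.3) = 82.4 − 22.61 = 59.79 dB.
vacuum pump: 72.2 − 20·log₁₀(4.3/1.6) = 72.2 − 8.59 = 63.61 dB.
Σ 10^(L/10) = 6.513e+08 → L_total = 10·log₁₀(6.513e+08) = 88.14 dB.

88 dB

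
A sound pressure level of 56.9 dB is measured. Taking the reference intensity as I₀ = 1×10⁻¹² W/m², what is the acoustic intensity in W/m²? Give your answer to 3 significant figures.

I = I₀·10^(L/10) = 10⁻¹² × 10^(56.9/10) = 10^(-6.310).

4.90e-07 W/m²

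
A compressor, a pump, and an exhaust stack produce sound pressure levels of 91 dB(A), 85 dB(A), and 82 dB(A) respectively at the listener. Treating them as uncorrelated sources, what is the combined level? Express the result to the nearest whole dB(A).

For uncorrelated sources the intensities add, so convert each level to linear form, sum, and take 10·log₁₀ of the total.
Σ 10^(L/10) = 10^(91/10) + 10^(85/10) + 10^(82/10) = 1.734e+09.
L_total = 10·log₁₀(1.734e+09) = 92.39 dB(A).

92 dB(A)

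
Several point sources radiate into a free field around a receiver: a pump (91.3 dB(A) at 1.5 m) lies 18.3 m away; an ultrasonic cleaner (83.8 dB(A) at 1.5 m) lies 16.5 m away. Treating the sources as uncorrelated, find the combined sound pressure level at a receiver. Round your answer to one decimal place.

70.4 dB(A)

Propagate each source to the receiver with L = L_ref − 20·log₁₀(r/r_ref), then add intensities.
pump: 91.3 − 20·log₁₀(18.3/1.5) = 91.3 − 21.73 = 69.57 dB(A).
ultrasonic cleaner: 83.8 − 20·log₁₀(16.5/1.5) = 83.8 − 20.83 = 62.97 dB(A).
Σ 10^(L/10) = 1.105e+07 → L_total = 10·log₁₀(1.105e+07) = 70.43 dB(A).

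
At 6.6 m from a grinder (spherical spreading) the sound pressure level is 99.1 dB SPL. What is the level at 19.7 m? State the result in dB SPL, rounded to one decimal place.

For a point source, L₂ = L₁ − 20·log₁₀(r₂/r₁).
L₂ = 99.1 − 20·log₁₀(19.7/6.6) = 99.1 − 9.498 = 89.60 dB SPL.

89.6 dB SPL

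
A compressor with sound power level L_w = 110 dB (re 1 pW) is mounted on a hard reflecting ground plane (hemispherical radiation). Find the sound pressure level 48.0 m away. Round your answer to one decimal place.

L_p = L_w − 10·log₁₀(2π·r²) with r = 48.0 m.
2π·r² = 1.448e+04 m², 10·log₁₀ of that is 41.607 dB.
L_p = 110 − 41.607 = 68.39 dB.

68.4 dB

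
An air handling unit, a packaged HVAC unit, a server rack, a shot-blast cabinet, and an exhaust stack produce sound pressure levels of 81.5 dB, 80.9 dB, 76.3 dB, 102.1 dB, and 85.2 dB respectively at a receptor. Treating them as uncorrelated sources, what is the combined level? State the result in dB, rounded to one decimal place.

Incoherent sources combine by intensity addition: L_total = 10·log₁₀(Σ 10^(L_i/10)).
Σ 10^(L/10) = 10^(81.5/10) + 10^(80.9/10) + 10^(76.3/10) + 10^(102.1/10) + 10^(85.2/10) = 1.686e+10.
L_total = 10·log₁₀(1.686e+10) = 102.27 dB.

102.3 dB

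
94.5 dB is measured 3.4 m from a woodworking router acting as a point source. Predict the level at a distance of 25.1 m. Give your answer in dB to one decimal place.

Spherical spreading from a point source gives a 20·log₁₀(r₂/r₁) drop.
L₂ = 94.5 − 20·log₁₀(25.1/3.4) = 94.5 − 17.364 = 77.14 dB.

77.1 dB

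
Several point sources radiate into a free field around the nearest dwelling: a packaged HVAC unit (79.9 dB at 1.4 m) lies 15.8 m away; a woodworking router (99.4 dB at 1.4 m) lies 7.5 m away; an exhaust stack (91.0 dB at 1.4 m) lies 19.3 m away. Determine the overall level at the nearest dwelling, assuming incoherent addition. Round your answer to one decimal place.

84.9 dB

Propagate each source to the receiver with L = L_ref − 20·log₁₀(r/r_ref), then add intensities.
packaged HVAC unit: 79.9 − 20·log₁₀(15.8/1.4) = 79.9 − 21.05 = 58.85 dB.
woodworking router: 99.4 − 20·log₁₀(7.5/1.4) = 99.4 − 14.58 = 84.82 dB.
exhaust stack: 91.0 − 20·log₁₀(19.3/1.4) = 91.0 − 22.79 = 68.21 dB.
Σ 10^(L/10) = 3.109e+08 → L_total = 10·log₁₀(3.109e+08) = 84.93 dB.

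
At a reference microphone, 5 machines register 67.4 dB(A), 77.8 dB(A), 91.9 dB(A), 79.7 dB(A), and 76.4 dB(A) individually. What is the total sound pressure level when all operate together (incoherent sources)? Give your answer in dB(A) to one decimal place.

92.4 dB(A)

Incoherent sources combine by intensity addition: L_total = 10·log₁₀(Σ 10^(L_i/10)).
Σ 10^(L/10) = 10^(67.4/10) + 10^(77.8/10) + 10^(91.9/10) + 10^(79.7/10) + 10^(76.4/10) = 1.752e+09.
L_total = 10·log₁₀(1.752e+09) = 92.43 dB(A).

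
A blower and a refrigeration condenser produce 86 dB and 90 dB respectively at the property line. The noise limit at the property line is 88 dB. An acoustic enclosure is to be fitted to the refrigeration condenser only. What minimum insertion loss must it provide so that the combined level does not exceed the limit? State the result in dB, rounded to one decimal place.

6.3 dB

Everything except the refrigeration condenser sums to 10^(86/10) = 3.981e+08 in linear terms, 86.00 dB.
To meet 88 dB overall, the treated refrigeration condenser may contribute at most 10^(88/10) − 3.981e+08 = 2.329e+08, i.e. 83.67 dB.
Required insertion loss = 90 − 83.67 = 6.33 dB.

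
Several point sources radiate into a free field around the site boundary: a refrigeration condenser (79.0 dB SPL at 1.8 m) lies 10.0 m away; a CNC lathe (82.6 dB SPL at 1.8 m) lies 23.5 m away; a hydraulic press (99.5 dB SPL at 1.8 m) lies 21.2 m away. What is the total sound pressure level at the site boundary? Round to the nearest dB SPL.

Propagate each source to the receiver with L = L_ref − 20·log₁₀(r/r_ref), then add intensities.
refrigeration condenser: 79.0 − 20·log₁₀(10.0/1.8) = 79.0 − 14.89 = 64.11 dB SPL.
CNC lathe: 82.6 − 20·log₁₀(23.5/1.8) = 82.6 − 22.32 = 60.28 dB SPL.
hydraulic press: 99.5 − 20·log₁₀(21.2/1.8) = 99.5 − 21.42 = 78.08 dB SPL.
Σ 10^(L/10) = 6.789e+07 → L_total = 10·log₁₀(6.789e+07) = 78.32 dB SPL.

78 dB SPL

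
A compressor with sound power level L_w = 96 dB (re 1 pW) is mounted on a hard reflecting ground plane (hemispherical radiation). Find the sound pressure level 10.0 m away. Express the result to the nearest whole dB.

68 dB

The power spreads over a hemisphere of area 2π·r², so L_p = L_w − 10·log₁₀(2π·r²).
2π·r² = 628.3 m², 10·log₁₀ of that is 27.982 dB.
L_p = 96 − 27.982 = 68.02 dB.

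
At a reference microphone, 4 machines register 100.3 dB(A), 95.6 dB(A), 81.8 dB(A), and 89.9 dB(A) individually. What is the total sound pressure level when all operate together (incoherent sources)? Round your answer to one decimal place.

101.9 dB(A)

For uncorrelated sources the intensities add, so convert each level to linear form, sum, and take 10·log₁₀ of the total.
Σ 10^(L/10) = 10^(100.3/10) + 10^(95.6/10) + 10^(81.8/10) + 10^(89.9/10) = 1.547e+10.
L_total = 10·log₁₀(1.547e+10) = 101.90 dB(A).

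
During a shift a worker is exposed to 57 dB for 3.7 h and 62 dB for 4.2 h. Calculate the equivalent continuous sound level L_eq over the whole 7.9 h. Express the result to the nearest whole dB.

60 dB

Weight each interval's intensity by its duration and average over T = 7.9 h:
Σ tᵢ·10^(Lᵢ/10) = 3.7·10^(57/10) + 4.2·10^(62/10) = 8.511e+06.
L_eq = 10·log₁₀(8.511e+06/7.9) = 60.32 dB.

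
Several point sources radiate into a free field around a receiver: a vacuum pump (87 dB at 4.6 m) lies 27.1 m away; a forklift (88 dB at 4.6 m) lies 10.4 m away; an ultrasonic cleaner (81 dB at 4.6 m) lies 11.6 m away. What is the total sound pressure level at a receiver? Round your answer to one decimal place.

82.0 dB

First find each source's level at the receiver (point-source: −20·log₁₀(r/r_ref)), then combine on an intensity basis.
vacuum pump: 87 − 20·log₁₀(27.1/4.6) = 87 − 15.40 = 71.60 dB.
forklift: 88 − 20·log₁₀(10.4/4.6) = 88 − 7.09 = 80.91 dB.
ultrasonic cleaner: 81 − 20·log₁₀(11.6/4.6) = 81 − 8.03 = 72.97 dB.
Σ 10^(L/10) = 1.577e+08 → L_total = 10·log₁₀(1.577e+08) = 81.98 dB.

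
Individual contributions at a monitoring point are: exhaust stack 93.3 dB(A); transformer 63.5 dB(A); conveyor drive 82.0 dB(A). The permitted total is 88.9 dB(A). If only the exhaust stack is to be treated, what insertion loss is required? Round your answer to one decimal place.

Fixed contribution from the other sources: Σ 10^(L/10) = 10^(63.5/10) + 10^(82.0/10) = 1.607e+08 (82.06 dB(A)).
The limit corresponds to 10^(88.9/10) = 7.762e+08; subtracting the fixed part leaves 6.155e+08 for the exhaust stack, i.e. 87.89 dB(A).
So the exhaust stack must be reduced from 93.3 to 87.89 dB(A): IL = 5.41 dB.

5.4 dB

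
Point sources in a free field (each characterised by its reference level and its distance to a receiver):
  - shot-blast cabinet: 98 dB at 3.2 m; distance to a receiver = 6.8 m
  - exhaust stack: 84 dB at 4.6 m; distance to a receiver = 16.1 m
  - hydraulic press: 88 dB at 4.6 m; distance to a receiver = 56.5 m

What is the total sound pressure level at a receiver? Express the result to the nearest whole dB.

92 dB

Propagate each source to the receiver with L = L_ref − 20·log₁₀(r/r_ref), then add intensities.
shot-blast cabinet: 98 − 20·log₁₀(6.8/3.2) = 98 − 6.55 = 91.45 dB.
exhaust stack: 84 − 20·log₁₀(16.1/4.6) = 84 − 10.88 = 73.12 dB.
hydraulic press: 88 − 20·log₁₀(56.5/4.6) = 88 − 21.79 = 66.21 dB.
Σ 10^(L/10) = 1.422e+09 → L_total = 10·log₁₀(1.422e+09) = 91.53 dB.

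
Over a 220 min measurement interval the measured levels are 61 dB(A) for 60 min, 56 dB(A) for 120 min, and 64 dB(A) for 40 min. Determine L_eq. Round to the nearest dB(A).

60 dB(A)

Weight each interval's intensity by its duration and average over T = 220 min:
Σ tᵢ·10^(Lᵢ/10) = 60·10^(61/10) + 120·10^(56/10) + 40·10^(64/10) = 2.238e+08.
L_eq = 10·log₁₀(2.238e+08/220) = 60.07 dB(A).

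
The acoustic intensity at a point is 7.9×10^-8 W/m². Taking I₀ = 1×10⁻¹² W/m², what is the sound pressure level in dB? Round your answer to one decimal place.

Dividing by I₀ shifts the exponent by 12: I/I₀ = 7.9×10^4.
L = 10·(0.8976 + 4) = 48.98 dB.

49.0 dB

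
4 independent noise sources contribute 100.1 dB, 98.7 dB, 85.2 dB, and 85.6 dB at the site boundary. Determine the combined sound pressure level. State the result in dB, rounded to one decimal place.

102.6 dB

For uncorrelated sources the intensities add, so convert each level to linear form, sum, and take 10·log₁₀ of the total.
Σ 10^(L/10) = 10^(100.1/10) + 10^(98.7/10) + 10^(85.2/10) + 10^(85.6/10) = 1.834e+10.
L_total = 10·log₁₀(1.834e+10) = 102.63 dB.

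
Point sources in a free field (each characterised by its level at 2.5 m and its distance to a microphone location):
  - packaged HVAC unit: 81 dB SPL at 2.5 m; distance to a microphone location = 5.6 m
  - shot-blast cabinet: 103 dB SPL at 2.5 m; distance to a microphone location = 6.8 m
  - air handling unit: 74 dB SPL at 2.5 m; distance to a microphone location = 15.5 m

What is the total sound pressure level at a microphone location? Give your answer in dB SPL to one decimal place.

94.3 dB SPL

Apply inverse-square spreading to bring every level to the receiver, then sum 10^(L/10).
packaged HVAC unit: 81 − 20·log₁₀(5.6/2.5) = 81 − 7.00 = 74.00 dB SPL.
shot-blast cabinet: 103 − 20·log₁₀(6.8/2.5) = 103 − 8.69 = 94.31 dB SPL.
air handling unit: 74 − 20·log₁₀(15.5/2.5) = 74 − 15.85 = 58.15 dB SPL.
Σ 10^(L/10) = 2.723e+09 → L_total = 10·log₁₀(2.723e+09) = 94.35 dB SPL.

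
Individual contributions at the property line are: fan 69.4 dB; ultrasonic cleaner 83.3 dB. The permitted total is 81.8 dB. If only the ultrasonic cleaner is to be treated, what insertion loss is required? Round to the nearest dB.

The untreated sources together contribute 10^(69.4/10) = 8.710e+06, i.e. 69.40 dB.
The limit corresponds to 10^(81.8/10) = 1.514e+08; subtracting the fixed part leaves 1.426e+08 for the ultrasonic cleaner, i.e. 81.54 dB.
So the ultrasonic cleaner must be reduced from 83.3 to 81.54 dB: IL = 1.76 dB.

2 dB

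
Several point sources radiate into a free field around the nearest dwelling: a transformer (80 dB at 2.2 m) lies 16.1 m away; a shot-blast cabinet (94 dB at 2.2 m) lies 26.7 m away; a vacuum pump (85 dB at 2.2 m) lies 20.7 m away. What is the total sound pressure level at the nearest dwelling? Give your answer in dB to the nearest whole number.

74 dB

Apply inverse-square spreading to bring every level to the receiver, then sum 10^(L/10).
transformer: 80 − 20·log₁₀(16.1/2.2) = 80 − 17.29 = 62.71 dB.
shot-blast cabinet: 94 − 20·log₁₀(26.7/2.2) = 94 − 21.68 = 72.32 dB.
vacuum pump: 85 − 20·log₁₀(20.7/2.2) = 85 − 19.47 = 65.53 dB.
Σ 10^(L/10) = 2.249e+07 → L_total = 10·log₁₀(2.249e+07) = 73.52 dB.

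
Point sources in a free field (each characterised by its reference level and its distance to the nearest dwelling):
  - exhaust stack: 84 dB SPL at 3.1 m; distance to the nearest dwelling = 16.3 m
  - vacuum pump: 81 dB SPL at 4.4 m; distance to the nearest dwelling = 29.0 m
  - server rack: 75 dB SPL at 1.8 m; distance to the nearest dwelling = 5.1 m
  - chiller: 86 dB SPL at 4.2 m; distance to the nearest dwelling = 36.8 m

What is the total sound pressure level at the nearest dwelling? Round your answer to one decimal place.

73.2 dB SPL

Apply inverse-square spreading to bring every level to the receiver, then sum 10^(L/10).
exhaust stack: 84 − 20·log₁₀(16.3/3.1) = 84 − 14.42 = 69.58 dB SPL.
vacuum pump: 81 − 20·log₁₀(29.0/4.4) = 81 − 16.38 = 64.62 dB SPL.
server rack: 75 − 20·log₁₀(5.1/1.8) = 75 − 9.05 = 65.95 dB SPL.
chiller: 86 − 20·log₁₀(36.8/4.2) = 86 − 18.85 = 67.15 dB SPL.
Σ 10^(L/10) = 2.111e+07 → L_total = 10·log₁₀(2.111e+07) = 73.24 dB SPL.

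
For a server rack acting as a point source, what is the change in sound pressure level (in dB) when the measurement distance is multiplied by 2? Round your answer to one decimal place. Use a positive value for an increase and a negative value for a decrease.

With spherical spreading the level changes by −20·log₁₀(r₂/r₁).
ΔL = −20·log₁₀(2) = -6.02 dB.

-6.0 dB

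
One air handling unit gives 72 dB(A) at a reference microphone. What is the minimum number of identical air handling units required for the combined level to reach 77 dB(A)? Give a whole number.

Need L₁ + 10·log₁₀ N ≥ 77, i.e. log₁₀ N ≥ 0.50.
N ≥ 10^(5.0/10) = 3.162, so N = 4.

4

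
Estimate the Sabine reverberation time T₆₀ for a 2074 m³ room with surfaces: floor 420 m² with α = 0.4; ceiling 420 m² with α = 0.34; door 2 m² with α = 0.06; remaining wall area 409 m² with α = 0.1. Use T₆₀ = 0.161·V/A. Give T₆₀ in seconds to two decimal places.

0.95 s

A = Σ Sᵢαᵢ = 420·0.4 + 420·0.34 + 2·0.06 + 409·0.1 = 351.82 m².
T₆₀ = 0.161·V/A = 0.161·2074/351.82 = 0.949 s.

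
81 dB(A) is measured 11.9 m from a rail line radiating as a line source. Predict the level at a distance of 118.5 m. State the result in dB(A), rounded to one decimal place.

71.0 dB(A)

Line-source attenuation: ΔL = 10·log₁₀(r₂/r₁) = 10·log₁₀(118.5/11.9) = 9.982 dB.
L₂ = 81 − 10·log₁₀(118.5/11.9) = 81 − 9.982 = 71.02 dB(A).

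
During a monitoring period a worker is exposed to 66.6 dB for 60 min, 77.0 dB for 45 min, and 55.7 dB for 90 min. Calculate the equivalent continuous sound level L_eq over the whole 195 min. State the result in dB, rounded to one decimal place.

Weight each interval's intensity by its duration and average over T = 195 min:
Σ tᵢ·10^(Lᵢ/10) = 60·10^(66.6/10) + 45·10^(77.0/10) + 90·10^(55.7/10) = 2.563e+09.
L_eq = 10·log₁₀(2.563e+09/195) = 71.19 dB.

71.2 dB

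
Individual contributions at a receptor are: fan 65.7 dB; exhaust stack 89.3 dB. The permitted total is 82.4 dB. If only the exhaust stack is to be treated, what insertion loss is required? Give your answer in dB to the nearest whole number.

7 dB

Everything except the exhaust stack sums to 10^(65.7/10) = 3.715e+06 in linear terms, 65.70 dB.
The limit corresponds to 10^(82.4/10) = 1.738e+08; subtracting the fixed part leaves 1.701e+08 for the exhaust stack, i.e. 82.31 dB.
So the exhaust stack must be reduced from 89.3 to 82.31 dB: IL = 6.99 dB.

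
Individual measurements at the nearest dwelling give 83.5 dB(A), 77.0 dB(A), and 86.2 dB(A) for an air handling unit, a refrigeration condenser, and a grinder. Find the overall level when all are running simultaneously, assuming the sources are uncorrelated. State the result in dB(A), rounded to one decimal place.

88.4 dB(A)

For uncorrelated sources the intensities add, so convert each level to linear form, sum, and take 10·log₁₀ of the total.
Σ 10^(L/10) = 10^(83.5/10) + 10^(77.0/10) + 10^(86.2/10) = 6.909e+08.
L_total = 10·log₁₀(6.909e+08) = 88.39 dB(A).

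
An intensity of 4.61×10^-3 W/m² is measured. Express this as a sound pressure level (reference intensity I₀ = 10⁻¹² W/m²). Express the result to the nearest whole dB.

97 dB

I/I₀ = 4.61×10^-3/10⁻¹² = 4.61×10^9, and L = 10·log₁₀(I/I₀).
L = 10·(0.6637 + 9) = 96.64 dB.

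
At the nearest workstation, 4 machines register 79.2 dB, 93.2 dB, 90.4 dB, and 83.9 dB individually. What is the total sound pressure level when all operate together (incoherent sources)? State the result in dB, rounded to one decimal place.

95.5 dB

For uncorrelated sources the intensities add, so convert each level to linear form, sum, and take 10·log₁₀ of the total.
Σ 10^(L/10) = 10^(79.2/10) + 10^(93.2/10) + 10^(90.4/10) + 10^(83.9/10) = 3.514e+09.
L_total = 10·log₁₀(3.514e+09) = 95.46 dB.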